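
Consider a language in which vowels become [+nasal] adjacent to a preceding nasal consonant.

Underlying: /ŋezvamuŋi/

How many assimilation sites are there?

3

/e/ after nasal /ŋ/ → [ẽ]
/u/ after nasal /m/ → [ũ]
/i/ after nasal /ŋ/ → [ĩ]
3 segments change.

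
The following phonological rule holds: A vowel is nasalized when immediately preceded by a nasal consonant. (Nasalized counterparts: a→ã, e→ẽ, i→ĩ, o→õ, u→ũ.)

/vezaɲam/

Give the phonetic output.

[vezaɲãm]

/a/ after nasal /ɲ/ → [ã]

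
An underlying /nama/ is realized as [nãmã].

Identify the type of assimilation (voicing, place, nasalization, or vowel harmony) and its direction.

/a/→[ã] /a/→[ã].
Each target copies a feature from the preceding segment, so the direction is progressive.

nasalization, progressive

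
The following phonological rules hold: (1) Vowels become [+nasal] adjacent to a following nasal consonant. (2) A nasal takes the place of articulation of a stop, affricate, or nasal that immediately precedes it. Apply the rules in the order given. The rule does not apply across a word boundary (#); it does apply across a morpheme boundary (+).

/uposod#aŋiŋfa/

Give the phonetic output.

[uposod#ãŋĩŋfa]

Rule 1: /a/ before nasal /ŋ/ → [ã]
Rule 1: /i/ before nasal /ŋ/ → [ĩ]
After rule 1: uposod#ãŋĩŋfa
Rule 2: no segment meets the rule's conditions; no change.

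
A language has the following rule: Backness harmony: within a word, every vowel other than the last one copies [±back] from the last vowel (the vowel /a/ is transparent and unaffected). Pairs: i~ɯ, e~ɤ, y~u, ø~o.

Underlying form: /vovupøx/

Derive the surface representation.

[vøvypøx]

/o/ harmonizes with /ø/ ([-back]) → [ø]
/u/ harmonizes with /ø/ ([-back]) → [y]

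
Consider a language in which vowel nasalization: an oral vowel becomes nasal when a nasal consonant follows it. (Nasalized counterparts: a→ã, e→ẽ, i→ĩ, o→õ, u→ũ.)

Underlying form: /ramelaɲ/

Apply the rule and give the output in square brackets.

/a/ before nasal /m/ → [ã]
/a/ before nasal /ɲ/ → [ã]

[rãmelãɲ]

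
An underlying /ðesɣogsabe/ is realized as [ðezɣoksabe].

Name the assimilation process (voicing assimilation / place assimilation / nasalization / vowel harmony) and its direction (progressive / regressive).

/s/→[z] /g/→[k].
Each target copies a feature from the following segment, so the direction is regressive.

voicing assimilation, regressive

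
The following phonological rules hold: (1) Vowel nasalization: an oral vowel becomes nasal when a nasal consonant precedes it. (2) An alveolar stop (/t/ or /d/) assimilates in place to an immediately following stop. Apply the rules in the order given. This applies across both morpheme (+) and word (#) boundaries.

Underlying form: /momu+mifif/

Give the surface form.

Rule 1: /o/ after nasal /m/ → [õ]
Rule 1: /u/ after nasal /m/ → [ũ]
Rule 1: /i/ after nasal /m/ → [ĩ]
After rule 1: mõmũ+mĩfif
Rule 2: no segment meets the rule's conditions; no change.

[mõmũ+mĩfif]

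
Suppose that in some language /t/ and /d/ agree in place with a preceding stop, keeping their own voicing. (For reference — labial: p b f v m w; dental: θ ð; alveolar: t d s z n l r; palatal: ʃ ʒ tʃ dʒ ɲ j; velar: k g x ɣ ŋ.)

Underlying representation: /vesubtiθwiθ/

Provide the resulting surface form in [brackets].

[vesubpiθwiθ]

/t/ after /b/ (labial) → [p]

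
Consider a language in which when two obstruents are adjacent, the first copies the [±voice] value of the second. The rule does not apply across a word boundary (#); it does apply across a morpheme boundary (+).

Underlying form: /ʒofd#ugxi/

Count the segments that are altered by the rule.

2

/f/ before /d/ (voiced) → [v]
/g/ before /x/ (voiceless) → [k]
2 segments change.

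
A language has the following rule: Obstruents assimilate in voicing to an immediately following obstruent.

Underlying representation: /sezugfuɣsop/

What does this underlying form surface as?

/g/ before /f/ (voiceless) → [k]
/ɣ/ before /s/ (voiceless) → [x]

[sezukfuxsop]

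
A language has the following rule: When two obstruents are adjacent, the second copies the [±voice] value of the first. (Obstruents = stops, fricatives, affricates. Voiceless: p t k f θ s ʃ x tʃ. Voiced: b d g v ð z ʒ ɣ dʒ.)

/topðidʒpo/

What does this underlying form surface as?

[topθidʒbo]

/ð/ after /p/ (voiceless) → [θ]
/p/ after /dʒ/ (voiced) → [b]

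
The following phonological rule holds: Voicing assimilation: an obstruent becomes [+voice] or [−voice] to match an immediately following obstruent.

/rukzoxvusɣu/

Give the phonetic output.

/k/ before /z/ (voiced) → [g]
/x/ before /v/ (voiced) → [ɣ]
/s/ before /ɣ/ (voiced) → [z]

[rugzoɣvuzɣu]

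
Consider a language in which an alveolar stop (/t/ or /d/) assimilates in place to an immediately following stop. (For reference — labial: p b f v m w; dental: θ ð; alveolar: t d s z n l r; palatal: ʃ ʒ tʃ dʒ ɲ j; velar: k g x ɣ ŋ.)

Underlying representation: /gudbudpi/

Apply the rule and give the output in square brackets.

/d/ before /b/ (labial) → [b]
/d/ before /p/ (labial) → [b]

[gubbubpi]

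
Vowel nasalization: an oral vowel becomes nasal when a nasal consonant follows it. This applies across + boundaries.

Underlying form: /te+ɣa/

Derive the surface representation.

no segment meets the rule's conditions; no change.

[te+ɣa]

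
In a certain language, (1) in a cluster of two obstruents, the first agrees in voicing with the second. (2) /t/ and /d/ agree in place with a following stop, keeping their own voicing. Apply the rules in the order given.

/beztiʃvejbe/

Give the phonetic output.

[bestiʒvejbe]

Rule 1: /z/ before /t/ (voiceless) → [s]
Rule 1: /ʃ/ before /v/ (voiced) → [ʒ]
After rule 1: bestiʒvejbe
Rule 2: no segment meets the rule's conditions; no change.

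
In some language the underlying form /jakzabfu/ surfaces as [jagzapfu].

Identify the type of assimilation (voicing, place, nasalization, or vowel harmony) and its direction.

/k/→[g] /b/→[p].
Each target copies a feature from the following segment, so the direction is regressive.

voicing assimilation, regressive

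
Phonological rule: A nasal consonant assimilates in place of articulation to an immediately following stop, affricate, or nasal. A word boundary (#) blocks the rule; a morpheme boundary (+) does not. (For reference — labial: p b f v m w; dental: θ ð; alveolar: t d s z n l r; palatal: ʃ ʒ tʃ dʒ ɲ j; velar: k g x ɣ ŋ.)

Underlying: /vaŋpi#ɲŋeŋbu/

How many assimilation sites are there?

/ŋ/ before /p/ (labial) → [m]
/ɲ/ before /ŋ/ (velar) → [ŋ]
/ŋ/ before /b/ (labial) → [m]
3 segments change.

3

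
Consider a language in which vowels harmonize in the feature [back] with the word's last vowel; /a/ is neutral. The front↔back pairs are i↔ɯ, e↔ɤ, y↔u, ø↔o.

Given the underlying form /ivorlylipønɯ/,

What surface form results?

[ɯvorlulɯponɯ]

/i/ harmonizes with /ɯ/ ([+back]) → [ɯ]
/y/ harmonizes with /ɯ/ ([+back]) → [u]
/i/ harmonizes with /ɯ/ ([+back]) → [ɯ]
/ø/ harmonizes with /ɯ/ ([+back]) → [o]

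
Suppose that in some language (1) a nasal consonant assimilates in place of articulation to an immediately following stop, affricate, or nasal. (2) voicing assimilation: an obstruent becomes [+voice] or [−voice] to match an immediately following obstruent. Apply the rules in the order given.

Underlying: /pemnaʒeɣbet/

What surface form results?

Rule 1: /m/ before /n/ (alveolar) → [n]
After rule 1: pennaʒeɣbet
Rule 2: no segment meets the rule's conditions; no change.

[pennaʒeɣbet]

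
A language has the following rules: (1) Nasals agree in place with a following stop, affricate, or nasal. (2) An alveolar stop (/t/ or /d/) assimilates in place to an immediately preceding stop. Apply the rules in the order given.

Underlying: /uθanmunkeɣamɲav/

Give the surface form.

[uθammuŋkeɣaɲɲav]

Rule 1: /n/ before /m/ (labial) → [m]
Rule 1: /n/ before /k/ (velar) → [ŋ]
Rule 1: /m/ before /ɲ/ (palatal) → [ɲ]
After rule 1: uθammuŋkeɣaɲɲav
Rule 2: no segment meets the rule's conditions; no change.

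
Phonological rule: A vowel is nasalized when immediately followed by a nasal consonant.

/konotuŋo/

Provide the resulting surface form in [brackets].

/o/ before nasal /n/ → [õ]
/u/ before nasal /ŋ/ → [ũ]

[kõnotũŋo]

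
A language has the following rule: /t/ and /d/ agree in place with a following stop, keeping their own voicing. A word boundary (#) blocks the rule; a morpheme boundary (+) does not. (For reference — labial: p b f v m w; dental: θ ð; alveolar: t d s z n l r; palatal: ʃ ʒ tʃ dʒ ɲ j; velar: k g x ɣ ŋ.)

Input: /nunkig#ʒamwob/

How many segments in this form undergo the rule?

0

No segment meets the rule's conditions.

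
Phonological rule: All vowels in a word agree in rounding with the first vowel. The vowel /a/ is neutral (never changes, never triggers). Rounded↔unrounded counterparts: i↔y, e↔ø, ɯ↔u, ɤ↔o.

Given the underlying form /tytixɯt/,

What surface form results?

[tytyxut]

/i/ harmonizes with /y/ ([+round]) → [y]
/ɯ/ harmonizes with /y/ ([+round]) → [u]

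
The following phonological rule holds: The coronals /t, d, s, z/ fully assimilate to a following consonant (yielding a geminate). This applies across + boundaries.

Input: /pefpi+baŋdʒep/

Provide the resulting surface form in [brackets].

[pefpi+baŋdʒep]

no segment meets the rule's conditions; no change.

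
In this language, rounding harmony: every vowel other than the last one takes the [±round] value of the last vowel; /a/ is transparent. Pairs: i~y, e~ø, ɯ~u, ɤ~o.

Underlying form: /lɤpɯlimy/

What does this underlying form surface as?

[lopulymy]

/ɤ/ harmonizes with /y/ ([+round]) → [o]
/ɯ/ harmonizes with /y/ ([+round]) → [u]
/i/ harmonizes with /y/ ([+round]) → [y]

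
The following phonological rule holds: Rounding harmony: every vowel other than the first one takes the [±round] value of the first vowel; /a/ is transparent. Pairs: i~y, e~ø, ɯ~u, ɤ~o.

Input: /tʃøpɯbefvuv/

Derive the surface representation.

/ɯ/ harmonizes with /ø/ ([+round]) → [u]
/e/ harmonizes with /ø/ ([+round]) → [ø]

[tʃøpubøfvuv]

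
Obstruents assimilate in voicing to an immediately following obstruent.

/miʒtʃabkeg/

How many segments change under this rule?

2

/ʒ/ before /tʃ/ (voiceless) → [ʃ]
/b/ before /k/ (voiceless) → [p]
2 segments change.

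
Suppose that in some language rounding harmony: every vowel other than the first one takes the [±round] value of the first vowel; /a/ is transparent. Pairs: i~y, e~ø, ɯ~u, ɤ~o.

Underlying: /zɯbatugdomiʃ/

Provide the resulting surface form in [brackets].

[zɯbatɯgdɤmiʃ]

/u/ harmonizes with /ɯ/ ([-round]) → [ɯ]
/o/ harmonizes with /ɯ/ ([-round]) → [ɤ]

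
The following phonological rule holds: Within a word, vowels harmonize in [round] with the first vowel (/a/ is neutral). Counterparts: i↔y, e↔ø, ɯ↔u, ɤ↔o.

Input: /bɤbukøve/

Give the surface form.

[bɤbɯkeve]

/u/ harmonizes with /ɤ/ ([-round]) → [ɯ]
/ø/ harmonizes with /ɤ/ ([-round]) → [e]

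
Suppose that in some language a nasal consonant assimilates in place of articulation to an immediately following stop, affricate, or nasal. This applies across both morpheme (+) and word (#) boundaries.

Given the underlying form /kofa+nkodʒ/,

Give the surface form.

/n/ before /k/ (velar) → [ŋ]

[kofa+ŋkodʒ]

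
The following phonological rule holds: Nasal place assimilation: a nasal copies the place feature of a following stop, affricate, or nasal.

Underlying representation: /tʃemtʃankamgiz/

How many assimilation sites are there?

3

/m/ before /tʃ/ (palatal) → [ɲ]
/n/ before /k/ (velar) → [ŋ]
/m/ before /g/ (velar) → [ŋ]
3 segments change.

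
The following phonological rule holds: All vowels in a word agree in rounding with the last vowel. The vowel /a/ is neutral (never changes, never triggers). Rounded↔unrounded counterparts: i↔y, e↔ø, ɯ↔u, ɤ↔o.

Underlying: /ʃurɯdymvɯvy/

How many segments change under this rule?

/ɯ/ harmonizes with /y/ ([+round]) → [u]
/ɯ/ harmonizes with /y/ ([+round]) → [u]
2 segments change.

2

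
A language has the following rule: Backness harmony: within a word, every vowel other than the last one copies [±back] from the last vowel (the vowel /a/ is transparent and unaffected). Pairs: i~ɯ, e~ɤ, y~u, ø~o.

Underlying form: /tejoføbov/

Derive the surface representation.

[tɤjofobov]

/e/ harmonizes with /o/ ([+back]) → [ɤ]
/ø/ harmonizes with /o/ ([+back]) → [o]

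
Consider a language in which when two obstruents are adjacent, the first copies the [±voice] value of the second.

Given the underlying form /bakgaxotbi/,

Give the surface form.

[baggaxodbi]

/k/ before /g/ (voiced) → [g]
/t/ before /b/ (voiced) → [d]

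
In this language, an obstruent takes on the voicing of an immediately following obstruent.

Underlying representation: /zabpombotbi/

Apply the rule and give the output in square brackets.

[zappombodbi]

/b/ before /p/ (voiceless) → [p]
/t/ before /b/ (voiced) → [d]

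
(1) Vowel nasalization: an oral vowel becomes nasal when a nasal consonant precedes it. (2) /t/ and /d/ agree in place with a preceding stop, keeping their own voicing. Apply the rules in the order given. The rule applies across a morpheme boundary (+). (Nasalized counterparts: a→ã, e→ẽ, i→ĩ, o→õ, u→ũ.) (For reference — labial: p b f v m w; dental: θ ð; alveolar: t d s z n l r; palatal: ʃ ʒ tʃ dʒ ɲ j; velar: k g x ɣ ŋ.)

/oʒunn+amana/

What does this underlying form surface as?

[oʒunn+ãmãnã]

Rule 1: /a/ after nasal /n/ → [ã]
Rule 1: /a/ after nasal /m/ → [ã]
Rule 1: /a/ after nasal /n/ → [ã]
After rule 1: oʒunn+ãmãnã
Rule 2: no segment meets the rule's conditions; no change.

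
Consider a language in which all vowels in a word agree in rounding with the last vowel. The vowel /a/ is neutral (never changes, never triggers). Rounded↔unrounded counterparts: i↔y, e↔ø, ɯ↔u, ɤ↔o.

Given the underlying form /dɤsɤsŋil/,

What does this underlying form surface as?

no segment meets the rule's conditions; no change.

[dɤsɤsŋil]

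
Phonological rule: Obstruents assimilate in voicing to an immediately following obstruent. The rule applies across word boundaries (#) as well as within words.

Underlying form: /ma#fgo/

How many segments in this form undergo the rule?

1

/f/ before /g/ (voiced) → [v]
1 segment changes.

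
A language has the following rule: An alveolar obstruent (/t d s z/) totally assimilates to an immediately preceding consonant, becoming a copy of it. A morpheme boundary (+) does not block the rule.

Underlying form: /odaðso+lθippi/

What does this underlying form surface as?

/s/ after /ð/ → [ð] (total assimilation)

[odaððo+lθippi]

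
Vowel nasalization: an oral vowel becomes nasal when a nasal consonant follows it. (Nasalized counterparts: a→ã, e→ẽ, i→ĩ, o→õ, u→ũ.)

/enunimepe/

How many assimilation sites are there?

3

/e/ before nasal /n/ → [ẽ]
/u/ before nasal /n/ → [ũ]
/i/ before nasal /m/ → [ĩ]
3 segments change.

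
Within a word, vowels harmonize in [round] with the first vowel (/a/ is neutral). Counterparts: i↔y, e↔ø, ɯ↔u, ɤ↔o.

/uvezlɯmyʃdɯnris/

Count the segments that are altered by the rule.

4

/e/ harmonizes with /u/ ([+round]) → [ø]
/ɯ/ harmonizes with /u/ ([+round]) → [u]
/ɯ/ harmonizes with /u/ ([+round]) → [u]
/i/ harmonizes with /u/ ([+round]) → [y]
4 segments change.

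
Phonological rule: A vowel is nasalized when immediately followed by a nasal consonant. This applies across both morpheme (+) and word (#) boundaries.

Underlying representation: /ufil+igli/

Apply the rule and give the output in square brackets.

no segment meets the rule's conditions; no change.

[ufil+igli]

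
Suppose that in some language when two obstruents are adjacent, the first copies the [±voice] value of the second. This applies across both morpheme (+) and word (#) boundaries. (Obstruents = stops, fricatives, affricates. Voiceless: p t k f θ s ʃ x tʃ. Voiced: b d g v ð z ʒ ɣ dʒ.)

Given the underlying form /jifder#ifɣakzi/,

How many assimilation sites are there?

3

/f/ before /d/ (voiced) → [v]
/f/ before /ɣ/ (voiced) → [v]
/k/ before /z/ (voiced) → [g]
3 segments change.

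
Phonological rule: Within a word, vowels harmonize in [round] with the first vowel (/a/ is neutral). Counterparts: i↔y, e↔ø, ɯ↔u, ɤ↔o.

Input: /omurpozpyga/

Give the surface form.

no segment meets the rule's conditions; no change.

[omurpozpyga]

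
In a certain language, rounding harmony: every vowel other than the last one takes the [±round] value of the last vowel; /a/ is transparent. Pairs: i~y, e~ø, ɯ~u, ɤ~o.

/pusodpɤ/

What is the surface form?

/u/ harmonizes with /ɤ/ ([-round]) → [ɯ]
/o/ harmonizes with /ɤ/ ([-round]) → [ɤ]

[pɯsɤdpɤ]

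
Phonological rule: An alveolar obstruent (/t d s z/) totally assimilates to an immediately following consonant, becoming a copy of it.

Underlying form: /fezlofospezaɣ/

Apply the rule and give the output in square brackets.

[fellofoppezaɣ]

/z/ before /l/ → [l] (total assimilation)
/s/ before /p/ → [p] (total assimilation)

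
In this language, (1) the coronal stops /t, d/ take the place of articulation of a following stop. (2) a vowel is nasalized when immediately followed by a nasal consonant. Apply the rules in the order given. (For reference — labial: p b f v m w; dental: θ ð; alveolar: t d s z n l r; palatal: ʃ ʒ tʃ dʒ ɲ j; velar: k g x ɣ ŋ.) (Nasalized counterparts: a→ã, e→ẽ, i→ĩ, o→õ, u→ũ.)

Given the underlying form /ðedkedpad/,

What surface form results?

Rule 1: /d/ before /k/ (velar) → [g]
Rule 1: /d/ before /p/ (labial) → [b]
After rule 1: ðegkebpad
Rule 2: no segment meets the rule's conditions; no change.

[ðegkebpad]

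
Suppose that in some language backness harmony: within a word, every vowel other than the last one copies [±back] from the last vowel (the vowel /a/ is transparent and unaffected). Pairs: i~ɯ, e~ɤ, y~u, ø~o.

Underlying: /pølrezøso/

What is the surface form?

/ø/ harmonizes with /o/ ([+back]) → [o]
/e/ harmonizes with /o/ ([+back]) → [ɤ]
/ø/ harmonizes with /o/ ([+back]) → [o]

[polrɤzoso]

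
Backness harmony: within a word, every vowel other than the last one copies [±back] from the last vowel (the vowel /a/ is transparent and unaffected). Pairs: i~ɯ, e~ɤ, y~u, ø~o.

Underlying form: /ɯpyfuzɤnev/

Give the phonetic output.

/ɯ/ harmonizes with /e/ ([-back]) → [i]
/u/ harmonizes with /e/ ([-back]) → [y]
/ɤ/ harmonizes with /e/ ([-back]) → [e]

[ipyfyzenev]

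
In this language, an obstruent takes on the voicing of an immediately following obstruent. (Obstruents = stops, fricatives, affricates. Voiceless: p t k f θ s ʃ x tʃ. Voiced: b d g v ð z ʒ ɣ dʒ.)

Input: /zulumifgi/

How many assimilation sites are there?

/f/ before /g/ (voiced) → [v]
1 segment changes.

1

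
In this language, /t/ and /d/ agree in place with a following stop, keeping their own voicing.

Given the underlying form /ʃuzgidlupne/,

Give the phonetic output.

no segment meets the rule's conditions; no change.

[ʃuzgidlupne]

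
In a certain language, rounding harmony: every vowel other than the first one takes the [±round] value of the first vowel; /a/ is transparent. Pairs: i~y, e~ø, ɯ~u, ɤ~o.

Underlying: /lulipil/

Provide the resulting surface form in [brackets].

[lulypyl]

/i/ harmonizes with /u/ ([+round]) → [y]
/i/ harmonizes with /u/ ([+round]) → [y]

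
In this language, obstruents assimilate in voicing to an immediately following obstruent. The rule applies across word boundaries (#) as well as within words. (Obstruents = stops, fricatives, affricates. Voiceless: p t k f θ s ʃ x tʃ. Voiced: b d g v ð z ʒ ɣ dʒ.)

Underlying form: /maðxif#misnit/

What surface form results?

[maθxif#misnit]

/ð/ before /x/ (voiceless) → [θ]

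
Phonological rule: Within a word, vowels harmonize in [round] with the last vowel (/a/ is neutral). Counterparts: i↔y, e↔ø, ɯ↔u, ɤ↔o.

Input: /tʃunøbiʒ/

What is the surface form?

/u/ harmonizes with /i/ ([-round]) → [ɯ]
/ø/ harmonizes with /i/ ([-round]) → [e]

[tʃɯnebiʒ]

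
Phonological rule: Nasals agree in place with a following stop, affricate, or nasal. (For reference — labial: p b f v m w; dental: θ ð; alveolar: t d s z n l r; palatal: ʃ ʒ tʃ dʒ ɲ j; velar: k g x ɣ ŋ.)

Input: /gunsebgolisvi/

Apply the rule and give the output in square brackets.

no segment meets the rule's conditions; no change.

[gunsebgolisvi]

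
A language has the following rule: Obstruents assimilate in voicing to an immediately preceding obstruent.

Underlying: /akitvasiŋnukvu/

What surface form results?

/v/ after /t/ (voiceless) → [f]
/v/ after /k/ (voiceless) → [f]

[akitfasiŋnukfu]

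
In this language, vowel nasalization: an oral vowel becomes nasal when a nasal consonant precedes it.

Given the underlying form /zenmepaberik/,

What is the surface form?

[zenmẽpaberik]

/e/ after nasal /m/ → [ẽ]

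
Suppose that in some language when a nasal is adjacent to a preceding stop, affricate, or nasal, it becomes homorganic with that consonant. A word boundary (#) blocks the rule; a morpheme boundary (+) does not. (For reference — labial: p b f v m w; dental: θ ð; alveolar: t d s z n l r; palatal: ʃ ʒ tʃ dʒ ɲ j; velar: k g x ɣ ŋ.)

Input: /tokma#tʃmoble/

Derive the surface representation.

/m/ after /k/ (velar) → [ŋ]
/m/ after /tʃ/ (palatal) → [ɲ]

[tokŋa#tʃɲoble]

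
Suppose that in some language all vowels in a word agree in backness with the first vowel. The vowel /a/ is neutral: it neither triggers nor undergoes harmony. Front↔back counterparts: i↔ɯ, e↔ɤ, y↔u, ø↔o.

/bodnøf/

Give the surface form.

/ø/ harmonizes with /o/ ([+back]) → [o]

[bodnof]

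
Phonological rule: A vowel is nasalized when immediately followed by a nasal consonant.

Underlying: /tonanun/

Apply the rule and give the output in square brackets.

[tõnãnũn]

/o/ before nasal /n/ → [õ]
/a/ before nasal /n/ → [ã]
/u/ before nasal /n/ → [ũ]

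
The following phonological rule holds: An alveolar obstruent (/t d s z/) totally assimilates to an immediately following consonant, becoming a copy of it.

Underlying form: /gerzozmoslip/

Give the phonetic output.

[gerzommollip]

/z/ before /m/ → [m] (total assimilation)
/s/ before /l/ → [l] (total assimilation)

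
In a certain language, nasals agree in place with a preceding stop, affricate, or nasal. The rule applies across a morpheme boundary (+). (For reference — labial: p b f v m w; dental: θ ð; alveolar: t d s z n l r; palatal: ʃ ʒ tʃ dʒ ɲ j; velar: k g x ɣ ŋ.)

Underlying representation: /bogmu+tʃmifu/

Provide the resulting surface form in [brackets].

/m/ after /g/ (velar) → [ŋ]
/m/ after /tʃ/ (palatal) → [ɲ]

[bogŋu+tʃɲifu]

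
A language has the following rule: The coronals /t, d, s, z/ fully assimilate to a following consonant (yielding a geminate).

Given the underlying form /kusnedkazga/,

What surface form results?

[kunnekkagga]

/s/ before /n/ → [n] (total assimilation)
/d/ before /k/ → [k] (total assimilation)
/z/ before /g/ → [g] (total assimilation)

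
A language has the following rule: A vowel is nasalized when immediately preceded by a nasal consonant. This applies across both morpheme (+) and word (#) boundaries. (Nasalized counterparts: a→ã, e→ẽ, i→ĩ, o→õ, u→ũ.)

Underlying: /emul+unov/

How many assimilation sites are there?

/u/ after nasal /m/ → [ũ]
/o/ after nasal /n/ → [õ]
2 segments change.

2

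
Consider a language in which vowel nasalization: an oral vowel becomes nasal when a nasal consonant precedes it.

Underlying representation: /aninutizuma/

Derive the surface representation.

[anĩnũtizumã]

/i/ after nasal /n/ → [ĩ]
/u/ after nasal /n/ → [ũ]
/a/ after nasal /m/ → [ã]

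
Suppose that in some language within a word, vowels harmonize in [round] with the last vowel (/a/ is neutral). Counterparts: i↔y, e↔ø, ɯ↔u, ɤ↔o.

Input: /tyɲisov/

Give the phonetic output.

/i/ harmonizes with /o/ ([+round]) → [y]

[tyɲysov]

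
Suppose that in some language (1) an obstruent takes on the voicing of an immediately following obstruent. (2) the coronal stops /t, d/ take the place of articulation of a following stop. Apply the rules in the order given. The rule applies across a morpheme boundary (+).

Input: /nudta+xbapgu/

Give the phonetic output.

Rule 1: /d/ before /t/ (voiceless) → [t]
Rule 1: /x/ before /b/ (voiced) → [ɣ]
Rule 1: /p/ before /g/ (voiced) → [b]
After rule 1: nutta+ɣbabgu
Rule 2: no segment meets the rule's conditions; no change.

[nutta+ɣbabgu]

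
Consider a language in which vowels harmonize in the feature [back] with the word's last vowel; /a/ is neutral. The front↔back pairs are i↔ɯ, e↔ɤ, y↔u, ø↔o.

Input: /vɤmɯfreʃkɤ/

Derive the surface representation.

[vɤmɯfrɤʃkɤ]

/e/ harmonizes with /ɤ/ ([+back]) → [ɤ]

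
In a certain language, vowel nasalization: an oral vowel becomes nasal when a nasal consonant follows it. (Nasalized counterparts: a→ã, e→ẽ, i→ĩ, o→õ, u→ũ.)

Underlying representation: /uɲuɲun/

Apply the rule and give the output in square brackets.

[ũɲũɲũn]

/u/ before nasal /ɲ/ → [ũ]
/u/ before nasal /ɲ/ → [ũ]
/u/ before nasal /n/ → [ũ]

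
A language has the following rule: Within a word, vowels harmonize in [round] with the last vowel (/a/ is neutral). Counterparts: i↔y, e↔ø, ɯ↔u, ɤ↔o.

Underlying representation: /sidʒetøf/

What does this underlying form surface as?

/i/ harmonizes with /ø/ ([+round]) → [y]
/e/ harmonizes with /ø/ ([+round]) → [ø]

[sydʒøtøf]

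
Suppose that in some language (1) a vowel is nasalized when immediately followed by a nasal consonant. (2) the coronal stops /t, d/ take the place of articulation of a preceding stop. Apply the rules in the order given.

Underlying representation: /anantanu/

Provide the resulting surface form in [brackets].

[ãnãntãnu]

Rule 1: /a/ before nasal /n/ → [ã]
Rule 1: /a/ before nasal /n/ → [ã]
Rule 1: /a/ before nasal /n/ → [ã]
After rule 1: ãnãntãnu
Rule 2: no segment meets the rule's conditions; no change.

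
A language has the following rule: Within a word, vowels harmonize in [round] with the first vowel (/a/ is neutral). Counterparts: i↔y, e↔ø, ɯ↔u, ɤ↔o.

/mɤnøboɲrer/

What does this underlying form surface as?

/ø/ harmonizes with /ɤ/ ([-round]) → [e]
/o/ harmonizes with /ɤ/ ([-round]) → [ɤ]

[mɤnebɤɲrer]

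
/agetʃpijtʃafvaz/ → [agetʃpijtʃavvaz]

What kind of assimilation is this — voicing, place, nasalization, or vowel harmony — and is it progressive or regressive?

/f/→[v].
Each target copies a feature from the following segment, so the direction is regressive.

voicing assimilation, regressive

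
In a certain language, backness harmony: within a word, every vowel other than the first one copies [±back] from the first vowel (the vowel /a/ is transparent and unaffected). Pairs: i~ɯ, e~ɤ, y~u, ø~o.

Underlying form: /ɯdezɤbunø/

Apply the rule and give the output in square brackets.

[ɯdɤzɤbuno]

/e/ harmonizes with /ɯ/ ([+back]) → [ɤ]
/ø/ harmonizes with /ɯ/ ([+back]) → [o]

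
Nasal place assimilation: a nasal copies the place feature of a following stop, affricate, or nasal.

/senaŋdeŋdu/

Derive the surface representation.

/ŋ/ before /d/ (alveolar) → [n]
/ŋ/ before /d/ (alveolar) → [n]

[senandendu]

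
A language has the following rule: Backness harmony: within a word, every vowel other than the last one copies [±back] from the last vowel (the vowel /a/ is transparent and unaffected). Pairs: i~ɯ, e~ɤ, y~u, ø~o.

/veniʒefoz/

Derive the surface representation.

[vɤnɯʒɤfoz]

/e/ harmonizes with /o/ ([+back]) → [ɤ]
/i/ harmonizes with /o/ ([+back]) → [ɯ]
/e/ harmonizes with /o/ ([+back]) → [ɤ]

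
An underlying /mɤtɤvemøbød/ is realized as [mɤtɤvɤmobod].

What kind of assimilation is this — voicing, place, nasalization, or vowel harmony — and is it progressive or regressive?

vowel harmony, progressive

/e/→[ɤ] /ø/→[o] /ø/→[o].
Vowels agree with the first vowel, so the harmony is progressive.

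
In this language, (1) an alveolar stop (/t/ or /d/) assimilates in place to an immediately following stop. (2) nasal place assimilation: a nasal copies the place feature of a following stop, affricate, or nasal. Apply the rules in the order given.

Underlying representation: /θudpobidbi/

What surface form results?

[θubpobibbi]

Rule 1: /d/ before /p/ (labial) → [b]
Rule 1: /d/ before /b/ (labial) → [b]
After rule 1: θubpobibbi
Rule 2: no segment meets the rule's conditions; no change.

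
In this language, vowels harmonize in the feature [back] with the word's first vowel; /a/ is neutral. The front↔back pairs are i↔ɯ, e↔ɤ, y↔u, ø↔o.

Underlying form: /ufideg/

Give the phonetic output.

/i/ harmonizes with /u/ ([+back]) → [ɯ]
/e/ harmonizes with /u/ ([+back]) → [ɤ]

[ufɯdɤg]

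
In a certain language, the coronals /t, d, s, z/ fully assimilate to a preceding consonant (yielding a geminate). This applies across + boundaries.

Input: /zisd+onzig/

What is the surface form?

[ziss+onnig]

/d/ after /s/ → [s] (total assimilation)
/z/ after /n/ → [n] (total assimilation)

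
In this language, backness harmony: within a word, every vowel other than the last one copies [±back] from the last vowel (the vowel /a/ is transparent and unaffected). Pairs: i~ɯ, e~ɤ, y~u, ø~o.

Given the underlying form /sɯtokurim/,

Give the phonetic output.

[sitøkyrim]

/ɯ/ harmonizes with /i/ ([-back]) → [i]
/o/ harmonizes with /i/ ([-back]) → [ø]
/u/ harmonizes with /i/ ([-back]) → [y]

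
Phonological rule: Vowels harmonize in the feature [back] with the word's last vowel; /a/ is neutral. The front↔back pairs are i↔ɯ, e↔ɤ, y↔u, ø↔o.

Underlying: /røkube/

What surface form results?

/u/ harmonizes with /e/ ([-back]) → [y]

[røkybe]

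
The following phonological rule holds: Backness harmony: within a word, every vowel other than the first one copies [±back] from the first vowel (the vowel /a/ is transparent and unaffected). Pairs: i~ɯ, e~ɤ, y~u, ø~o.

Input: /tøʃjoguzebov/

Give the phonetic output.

/o/ harmonizes with /ø/ ([-back]) → [ø]
/u/ harmonizes with /ø/ ([-back]) → [y]
/o/ harmonizes with /ø/ ([-back]) → [ø]

[tøʃjøgyzebøv]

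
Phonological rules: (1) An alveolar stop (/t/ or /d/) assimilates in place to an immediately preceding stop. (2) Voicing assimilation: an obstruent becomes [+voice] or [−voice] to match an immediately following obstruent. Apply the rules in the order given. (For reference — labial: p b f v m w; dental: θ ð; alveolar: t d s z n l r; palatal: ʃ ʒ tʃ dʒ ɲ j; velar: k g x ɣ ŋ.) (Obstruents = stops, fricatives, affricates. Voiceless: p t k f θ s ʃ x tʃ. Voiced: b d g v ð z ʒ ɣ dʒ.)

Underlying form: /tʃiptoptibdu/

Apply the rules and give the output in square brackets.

[tʃippoppibbu]

Rule 1: /t/ after /p/ (labial) → [p]
Rule 1: /t/ after /p/ (labial) → [p]
Rule 1: /d/ after /b/ (labial) → [b]
After rule 1: tʃippoppibbu
Rule 2: no segment meets the rule's conditions; no change.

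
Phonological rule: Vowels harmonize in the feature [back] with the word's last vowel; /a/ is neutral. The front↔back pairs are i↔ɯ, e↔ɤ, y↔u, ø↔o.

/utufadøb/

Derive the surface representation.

[ytyfadøb]

/u/ harmonizes with /ø/ ([-back]) → [y]
/u/ harmonizes with /ø/ ([-back]) → [y]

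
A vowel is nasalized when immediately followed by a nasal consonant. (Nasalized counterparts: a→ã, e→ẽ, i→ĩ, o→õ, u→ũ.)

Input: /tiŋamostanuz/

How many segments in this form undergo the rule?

/i/ before nasal /ŋ/ → [ĩ]
/a/ before nasal /m/ → [ã]
/a/ before nasal /n/ → [ã]
3 segments change.

3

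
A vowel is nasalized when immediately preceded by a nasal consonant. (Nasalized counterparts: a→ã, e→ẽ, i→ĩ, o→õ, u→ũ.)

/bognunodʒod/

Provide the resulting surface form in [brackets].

[bognũnõdʒod]

/u/ after nasal /n/ → [ũ]
/o/ after nasal /n/ → [õ]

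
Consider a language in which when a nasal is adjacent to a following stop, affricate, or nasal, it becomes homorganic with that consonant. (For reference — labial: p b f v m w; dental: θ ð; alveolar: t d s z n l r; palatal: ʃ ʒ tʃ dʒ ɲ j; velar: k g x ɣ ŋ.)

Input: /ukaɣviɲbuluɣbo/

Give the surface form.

/ɲ/ before /b/ (labial) → [m]

[ukaɣvimbuluɣbo]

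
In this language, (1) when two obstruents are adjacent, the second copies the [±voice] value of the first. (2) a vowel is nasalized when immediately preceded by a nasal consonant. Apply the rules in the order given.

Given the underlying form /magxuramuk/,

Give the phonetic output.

Rule 1: /x/ after /g/ (voiced) → [ɣ]
After rule 1: magɣuramuk
Rule 2: /a/ after nasal /m/ → [ã]
Rule 2: /u/ after nasal /m/ → [ũ]

[mãgɣuramũk]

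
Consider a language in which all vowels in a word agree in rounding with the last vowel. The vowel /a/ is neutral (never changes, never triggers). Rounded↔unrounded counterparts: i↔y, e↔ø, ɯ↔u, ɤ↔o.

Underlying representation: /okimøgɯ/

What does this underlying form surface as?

/o/ harmonizes with /ɯ/ ([-round]) → [ɤ]
/ø/ harmonizes with /ɯ/ ([-round]) → [e]

[ɤkimegɯ]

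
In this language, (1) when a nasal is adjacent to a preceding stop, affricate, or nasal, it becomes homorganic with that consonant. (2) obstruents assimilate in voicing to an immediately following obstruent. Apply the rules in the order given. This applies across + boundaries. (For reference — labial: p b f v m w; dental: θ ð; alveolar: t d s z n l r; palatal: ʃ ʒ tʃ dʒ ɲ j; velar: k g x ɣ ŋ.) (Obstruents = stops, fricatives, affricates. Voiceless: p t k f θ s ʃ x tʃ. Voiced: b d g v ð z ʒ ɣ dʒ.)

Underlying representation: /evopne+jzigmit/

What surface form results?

Rule 1: /n/ after /p/ (labial) → [m]
Rule 1: /m/ after /g/ (velar) → [ŋ]
After rule 1: evopme+jzigŋit
Rule 2: no segment meets the rule's conditions; no change.

[evopme+jzigŋit]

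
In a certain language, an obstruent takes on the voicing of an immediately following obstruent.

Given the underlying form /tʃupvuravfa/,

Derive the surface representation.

[tʃubvuraffa]

/p/ before /v/ (voiced) → [b]
/v/ before /f/ (voiceless) → [f]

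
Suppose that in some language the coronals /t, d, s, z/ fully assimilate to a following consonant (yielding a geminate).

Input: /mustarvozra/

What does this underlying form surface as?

/s/ before /t/ → [t] (total assimilation)
/z/ before /r/ → [r] (total assimilation)

[muttarvorra]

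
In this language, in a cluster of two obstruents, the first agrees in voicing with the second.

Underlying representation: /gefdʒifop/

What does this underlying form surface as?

/f/ before /dʒ/ (voiced) → [v]

[gevdʒifop]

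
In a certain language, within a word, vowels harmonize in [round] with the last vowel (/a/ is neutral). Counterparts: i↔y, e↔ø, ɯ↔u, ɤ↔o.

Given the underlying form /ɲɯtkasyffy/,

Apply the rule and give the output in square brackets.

/ɯ/ harmonizes with /y/ ([+round]) → [u]

[ɲutkasyffy]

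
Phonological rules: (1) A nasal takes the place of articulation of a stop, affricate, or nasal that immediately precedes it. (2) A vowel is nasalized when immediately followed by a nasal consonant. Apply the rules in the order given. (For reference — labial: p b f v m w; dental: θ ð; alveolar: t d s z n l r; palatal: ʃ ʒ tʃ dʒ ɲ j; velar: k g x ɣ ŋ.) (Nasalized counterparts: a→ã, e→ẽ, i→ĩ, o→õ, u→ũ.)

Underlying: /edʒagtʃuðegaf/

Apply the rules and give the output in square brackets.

[edʒagtʃuðegaf]

Rule 1: no segment meets the rule's conditions; no change.
After rule 1: edʒagtʃuðegaf
Rule 2: no segment meets the rule's conditions; no change.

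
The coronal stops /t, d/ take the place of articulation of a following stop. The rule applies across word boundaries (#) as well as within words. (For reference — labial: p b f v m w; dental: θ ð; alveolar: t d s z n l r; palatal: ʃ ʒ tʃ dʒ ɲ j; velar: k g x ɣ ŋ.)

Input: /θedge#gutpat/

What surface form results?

[θegge#guppat]

/d/ before /g/ (velar) → [g]
/t/ before /p/ (labial) → [p]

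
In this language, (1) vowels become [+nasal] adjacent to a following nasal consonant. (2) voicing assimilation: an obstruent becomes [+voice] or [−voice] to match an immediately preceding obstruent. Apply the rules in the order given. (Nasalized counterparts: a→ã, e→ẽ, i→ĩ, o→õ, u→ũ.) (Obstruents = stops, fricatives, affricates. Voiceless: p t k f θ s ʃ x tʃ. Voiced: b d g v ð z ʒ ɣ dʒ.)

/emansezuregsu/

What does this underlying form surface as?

Rule 1: /e/ before nasal /m/ → [ẽ]
Rule 1: /a/ before nasal /n/ → [ã]
After rule 1: ẽmãnsezuregsu
Rule 2: /s/ after /g/ (voiced) → [z]

[ẽmãnsezuregzu]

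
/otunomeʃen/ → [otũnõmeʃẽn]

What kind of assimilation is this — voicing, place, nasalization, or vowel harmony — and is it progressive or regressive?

nasalization, regressive

/u/→[ũ] /o/→[õ] /e/→[ẽ].
Each target copies a feature from the following segment, so the direction is regressive.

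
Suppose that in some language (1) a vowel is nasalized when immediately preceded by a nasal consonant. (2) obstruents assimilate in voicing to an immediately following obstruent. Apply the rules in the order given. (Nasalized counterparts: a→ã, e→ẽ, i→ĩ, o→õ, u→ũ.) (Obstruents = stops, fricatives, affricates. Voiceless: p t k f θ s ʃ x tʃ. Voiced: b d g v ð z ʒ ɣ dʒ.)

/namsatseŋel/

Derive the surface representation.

Rule 1: /a/ after nasal /n/ → [ã]
Rule 1: /e/ after nasal /ŋ/ → [ẽ]
After rule 1: nãmsatseŋẽl
Rule 2: no segment meets the rule's conditions; no change.

[nãmsatseŋẽl]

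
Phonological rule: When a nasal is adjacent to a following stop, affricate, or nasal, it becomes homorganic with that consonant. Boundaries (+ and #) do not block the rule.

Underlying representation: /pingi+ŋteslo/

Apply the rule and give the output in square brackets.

/n/ before /g/ (velar) → [ŋ]
/ŋ/ before /t/ (alveolar) → [n]

[piŋgi+nteslo]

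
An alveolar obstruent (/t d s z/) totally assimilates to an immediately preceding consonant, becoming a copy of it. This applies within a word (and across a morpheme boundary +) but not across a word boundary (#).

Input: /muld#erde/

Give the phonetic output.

/d/ after /l/ → [l] (total assimilation)
/d/ after /r/ → [r] (total assimilation)

[mull#erre]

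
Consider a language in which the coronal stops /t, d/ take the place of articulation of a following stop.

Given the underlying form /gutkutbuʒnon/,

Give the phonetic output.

[gukkupbuʒnon]

/t/ before /k/ (velar) → [k]
/t/ before /b/ (labial) → [p]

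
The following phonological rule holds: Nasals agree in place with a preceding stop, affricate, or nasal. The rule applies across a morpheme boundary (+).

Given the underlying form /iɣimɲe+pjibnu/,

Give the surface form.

/ɲ/ after /m/ (labial) → [m]
/n/ after /b/ (labial) → [m]

[iɣimme+pjibmu]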